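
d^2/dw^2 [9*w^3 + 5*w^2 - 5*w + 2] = 54*w + 10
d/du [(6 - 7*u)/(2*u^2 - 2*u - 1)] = (14*u^2 - 24*u + 19)/(4*u^4 - 8*u^3 + 4*u + 1)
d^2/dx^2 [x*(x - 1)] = 2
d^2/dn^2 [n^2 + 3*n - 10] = 2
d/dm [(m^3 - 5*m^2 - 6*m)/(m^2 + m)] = 1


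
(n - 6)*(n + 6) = n^2 - 36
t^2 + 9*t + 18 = (t + 3)*(t + 6)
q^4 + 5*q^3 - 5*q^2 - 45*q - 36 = (q - 3)*(q + 1)*(q + 3)*(q + 4)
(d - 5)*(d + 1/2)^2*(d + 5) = d^4 + d^3 - 99*d^2/4 - 25*d - 25/4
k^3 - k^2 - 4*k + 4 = (k - 2)*(k - 1)*(k + 2)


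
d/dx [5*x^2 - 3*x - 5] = 10*x - 3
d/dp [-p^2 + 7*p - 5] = 7 - 2*p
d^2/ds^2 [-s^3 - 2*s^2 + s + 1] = -6*s - 4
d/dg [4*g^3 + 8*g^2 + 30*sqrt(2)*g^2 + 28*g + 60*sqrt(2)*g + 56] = 12*g^2 + 16*g + 60*sqrt(2)*g + 28 + 60*sqrt(2)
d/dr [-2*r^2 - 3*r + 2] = -4*r - 3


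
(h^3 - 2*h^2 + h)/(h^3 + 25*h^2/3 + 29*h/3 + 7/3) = 3*h*(h^2 - 2*h + 1)/(3*h^3 + 25*h^2 + 29*h + 7)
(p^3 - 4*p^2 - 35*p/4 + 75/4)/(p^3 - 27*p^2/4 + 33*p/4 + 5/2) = (4*p^2 + 4*p - 15)/(4*p^2 - 7*p - 2)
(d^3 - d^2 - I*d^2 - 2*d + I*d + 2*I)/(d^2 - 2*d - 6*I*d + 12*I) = (d^2 + d*(1 - I) - I)/(d - 6*I)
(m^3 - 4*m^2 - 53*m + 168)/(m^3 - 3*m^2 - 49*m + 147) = (m - 8)/(m - 7)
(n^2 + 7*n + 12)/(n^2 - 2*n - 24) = (n + 3)/(n - 6)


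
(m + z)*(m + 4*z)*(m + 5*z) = m^3 + 10*m^2*z + 29*m*z^2 + 20*z^3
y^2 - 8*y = y*(y - 8)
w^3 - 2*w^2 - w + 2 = (w - 2)*(w - 1)*(w + 1)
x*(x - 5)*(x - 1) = x^3 - 6*x^2 + 5*x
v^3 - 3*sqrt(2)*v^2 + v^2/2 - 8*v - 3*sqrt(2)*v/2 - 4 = (v + 1/2)*(v - 4*sqrt(2))*(v + sqrt(2))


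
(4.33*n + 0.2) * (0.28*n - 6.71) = 1.2124*n^2 - 28.9983*n - 1.342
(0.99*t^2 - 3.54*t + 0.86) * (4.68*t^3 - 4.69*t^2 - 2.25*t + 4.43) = 4.6332*t^5 - 21.2103*t^4 + 18.3999*t^3 + 8.3173*t^2 - 17.6172*t + 3.8098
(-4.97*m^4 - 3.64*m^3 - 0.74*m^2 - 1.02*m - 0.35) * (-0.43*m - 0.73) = 2.1371*m^5 + 5.1933*m^4 + 2.9754*m^3 + 0.9788*m^2 + 0.8951*m + 0.2555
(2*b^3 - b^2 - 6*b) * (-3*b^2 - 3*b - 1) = -6*b^5 - 3*b^4 + 19*b^3 + 19*b^2 + 6*b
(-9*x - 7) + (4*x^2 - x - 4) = 4*x^2 - 10*x - 11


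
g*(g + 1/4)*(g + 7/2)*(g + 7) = g^4 + 43*g^3/4 + 217*g^2/8 + 49*g/8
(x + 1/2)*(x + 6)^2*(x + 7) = x^4 + 39*x^3/2 + 259*x^2/2 + 312*x + 126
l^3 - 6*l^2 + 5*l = l*(l - 5)*(l - 1)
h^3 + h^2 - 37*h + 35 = (h - 5)*(h - 1)*(h + 7)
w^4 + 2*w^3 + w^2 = w^2*(w + 1)^2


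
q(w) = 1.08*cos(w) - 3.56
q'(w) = -1.08*sin(w)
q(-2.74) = -4.55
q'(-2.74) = 0.42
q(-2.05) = -4.06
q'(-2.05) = 0.96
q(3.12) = -4.64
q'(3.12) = -0.02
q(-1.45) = -3.43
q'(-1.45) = 1.07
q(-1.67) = -3.67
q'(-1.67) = 1.07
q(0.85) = -2.85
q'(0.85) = -0.81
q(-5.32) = -2.94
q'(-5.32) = -0.89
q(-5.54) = -2.76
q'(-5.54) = -0.73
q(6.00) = -2.52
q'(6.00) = 0.30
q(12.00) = -2.65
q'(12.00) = 0.58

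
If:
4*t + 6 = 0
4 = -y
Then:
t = -3/2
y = -4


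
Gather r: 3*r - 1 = 3*r - 1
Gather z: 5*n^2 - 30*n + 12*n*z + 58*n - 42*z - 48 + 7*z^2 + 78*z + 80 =5*n^2 + 28*n + 7*z^2 + z*(12*n + 36) + 32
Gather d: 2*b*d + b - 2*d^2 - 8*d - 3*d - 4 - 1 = b - 2*d^2 + d*(2*b - 11) - 5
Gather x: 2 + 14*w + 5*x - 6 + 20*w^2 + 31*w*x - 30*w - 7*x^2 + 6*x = 20*w^2 - 16*w - 7*x^2 + x*(31*w + 11) - 4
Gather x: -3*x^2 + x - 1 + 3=-3*x^2 + x + 2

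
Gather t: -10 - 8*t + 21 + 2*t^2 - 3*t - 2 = 2*t^2 - 11*t + 9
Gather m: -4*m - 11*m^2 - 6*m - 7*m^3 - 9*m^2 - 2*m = -7*m^3 - 20*m^2 - 12*m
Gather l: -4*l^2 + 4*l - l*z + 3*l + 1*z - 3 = -4*l^2 + l*(7 - z) + z - 3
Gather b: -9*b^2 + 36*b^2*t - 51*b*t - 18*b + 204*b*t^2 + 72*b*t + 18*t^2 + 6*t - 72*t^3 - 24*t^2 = b^2*(36*t - 9) + b*(204*t^2 + 21*t - 18) - 72*t^3 - 6*t^2 + 6*t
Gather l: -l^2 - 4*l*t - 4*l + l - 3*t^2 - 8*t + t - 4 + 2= -l^2 + l*(-4*t - 3) - 3*t^2 - 7*t - 2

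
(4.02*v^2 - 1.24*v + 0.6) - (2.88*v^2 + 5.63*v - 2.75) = 1.14*v^2 - 6.87*v + 3.35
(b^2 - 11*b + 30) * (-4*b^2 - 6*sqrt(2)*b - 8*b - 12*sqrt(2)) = -4*b^4 - 6*sqrt(2)*b^3 + 36*b^3 - 32*b^2 + 54*sqrt(2)*b^2 - 240*b - 48*sqrt(2)*b - 360*sqrt(2)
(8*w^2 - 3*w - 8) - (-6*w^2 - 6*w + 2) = 14*w^2 + 3*w - 10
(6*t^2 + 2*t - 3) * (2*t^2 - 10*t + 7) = 12*t^4 - 56*t^3 + 16*t^2 + 44*t - 21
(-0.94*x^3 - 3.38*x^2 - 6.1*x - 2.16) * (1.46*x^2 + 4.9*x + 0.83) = -1.3724*x^5 - 9.5408*x^4 - 26.2482*x^3 - 35.849*x^2 - 15.647*x - 1.7928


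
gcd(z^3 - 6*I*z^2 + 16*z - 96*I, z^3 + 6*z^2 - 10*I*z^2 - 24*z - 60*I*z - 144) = z^2 - 10*I*z - 24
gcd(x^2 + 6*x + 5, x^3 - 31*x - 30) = x^2 + 6*x + 5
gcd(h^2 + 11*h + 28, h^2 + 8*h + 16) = h + 4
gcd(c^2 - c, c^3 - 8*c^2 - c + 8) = c - 1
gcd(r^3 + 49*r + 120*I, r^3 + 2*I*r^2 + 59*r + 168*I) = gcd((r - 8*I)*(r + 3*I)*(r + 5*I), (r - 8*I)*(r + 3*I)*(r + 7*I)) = r^2 - 5*I*r + 24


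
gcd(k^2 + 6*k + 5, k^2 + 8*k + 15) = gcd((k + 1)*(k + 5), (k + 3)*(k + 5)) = k + 5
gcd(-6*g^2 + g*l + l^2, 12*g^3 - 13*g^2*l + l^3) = 1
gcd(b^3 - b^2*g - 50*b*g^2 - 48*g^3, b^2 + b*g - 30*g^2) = b + 6*g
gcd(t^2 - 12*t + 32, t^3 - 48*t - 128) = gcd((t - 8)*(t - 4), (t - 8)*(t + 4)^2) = t - 8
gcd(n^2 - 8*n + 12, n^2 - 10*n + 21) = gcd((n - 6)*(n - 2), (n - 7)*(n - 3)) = 1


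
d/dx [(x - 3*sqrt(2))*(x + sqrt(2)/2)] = 2*x - 5*sqrt(2)/2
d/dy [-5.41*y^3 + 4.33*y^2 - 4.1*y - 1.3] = -16.23*y^2 + 8.66*y - 4.1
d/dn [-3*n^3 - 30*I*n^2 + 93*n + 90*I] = -9*n^2 - 60*I*n + 93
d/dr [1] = 0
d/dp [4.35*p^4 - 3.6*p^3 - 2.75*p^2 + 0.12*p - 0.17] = 17.4*p^3 - 10.8*p^2 - 5.5*p + 0.12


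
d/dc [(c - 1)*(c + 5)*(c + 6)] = 3*c^2 + 20*c + 19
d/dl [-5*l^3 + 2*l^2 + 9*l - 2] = -15*l^2 + 4*l + 9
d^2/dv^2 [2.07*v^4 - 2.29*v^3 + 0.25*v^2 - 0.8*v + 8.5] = 24.84*v^2 - 13.74*v + 0.5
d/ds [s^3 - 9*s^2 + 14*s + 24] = 3*s^2 - 18*s + 14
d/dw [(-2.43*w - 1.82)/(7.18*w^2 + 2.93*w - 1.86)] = (17.4474*w^2 + 26.1352*w + 9.8524)/(51.5524*w^4 + 42.0748*w^3 - 18.1247*w^2 - 10.8996*w + 3.4596)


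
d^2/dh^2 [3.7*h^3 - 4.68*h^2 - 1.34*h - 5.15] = 22.2*h - 9.36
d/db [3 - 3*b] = -3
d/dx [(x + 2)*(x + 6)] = 2*x + 8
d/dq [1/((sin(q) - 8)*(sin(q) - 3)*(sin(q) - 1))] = (-3*sin(q)^2 + 24*sin(q) - 35)*cos(q)/((sin(q) - 8)^2*(sin(q) - 3)^2*(sin(q) - 1)^2)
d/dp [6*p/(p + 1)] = 6/(p + 1)^2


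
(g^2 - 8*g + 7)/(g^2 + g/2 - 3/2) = 2*(g - 7)/(2*g + 3)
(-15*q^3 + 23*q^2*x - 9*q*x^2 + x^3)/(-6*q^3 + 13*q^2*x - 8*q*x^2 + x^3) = (15*q^2 - 8*q*x + x^2)/(6*q^2 - 7*q*x + x^2)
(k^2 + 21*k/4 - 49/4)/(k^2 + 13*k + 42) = (k - 7/4)/(k + 6)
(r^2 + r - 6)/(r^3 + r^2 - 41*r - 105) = (r - 2)/(r^2 - 2*r - 35)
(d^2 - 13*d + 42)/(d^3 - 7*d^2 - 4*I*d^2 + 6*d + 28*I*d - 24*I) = (d - 7)/(d^2 - d*(1 + 4*I) + 4*I)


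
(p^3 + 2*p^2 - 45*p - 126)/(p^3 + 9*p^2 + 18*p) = (p - 7)/p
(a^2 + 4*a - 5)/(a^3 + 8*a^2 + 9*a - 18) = (a + 5)/(a^2 + 9*a + 18)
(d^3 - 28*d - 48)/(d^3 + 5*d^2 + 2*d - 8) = (d - 6)/(d - 1)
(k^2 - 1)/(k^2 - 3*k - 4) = (k - 1)/(k - 4)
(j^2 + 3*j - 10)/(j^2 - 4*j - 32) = (-j^2 - 3*j + 10)/(-j^2 + 4*j + 32)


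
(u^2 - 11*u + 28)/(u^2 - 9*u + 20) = (u - 7)/(u - 5)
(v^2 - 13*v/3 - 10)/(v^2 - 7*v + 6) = (v + 5/3)/(v - 1)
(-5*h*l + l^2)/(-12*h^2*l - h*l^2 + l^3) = (5*h - l)/(12*h^2 + h*l - l^2)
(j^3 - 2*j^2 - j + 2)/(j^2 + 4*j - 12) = (j^2 - 1)/(j + 6)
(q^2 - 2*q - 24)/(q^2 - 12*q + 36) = (q + 4)/(q - 6)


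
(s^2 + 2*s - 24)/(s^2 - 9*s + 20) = (s + 6)/(s - 5)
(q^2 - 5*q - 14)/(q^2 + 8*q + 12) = (q - 7)/(q + 6)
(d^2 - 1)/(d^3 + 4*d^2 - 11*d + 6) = (d + 1)/(d^2 + 5*d - 6)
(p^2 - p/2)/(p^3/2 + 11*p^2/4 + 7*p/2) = 2*(2*p - 1)/(2*p^2 + 11*p + 14)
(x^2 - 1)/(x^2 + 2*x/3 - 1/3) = 3*(x - 1)/(3*x - 1)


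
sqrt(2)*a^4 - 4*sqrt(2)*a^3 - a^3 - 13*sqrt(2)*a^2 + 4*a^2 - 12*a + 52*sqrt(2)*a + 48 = (a - 4)*(a - 3*sqrt(2))*(a + 2*sqrt(2))*(sqrt(2)*a + 1)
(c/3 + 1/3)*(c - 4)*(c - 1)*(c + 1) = c^4/3 - c^3 - 5*c^2/3 + c + 4/3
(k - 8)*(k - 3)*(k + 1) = k^3 - 10*k^2 + 13*k + 24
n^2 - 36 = (n - 6)*(n + 6)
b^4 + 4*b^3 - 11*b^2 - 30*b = b*(b - 3)*(b + 2)*(b + 5)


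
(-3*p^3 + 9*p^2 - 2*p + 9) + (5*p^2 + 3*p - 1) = -3*p^3 + 14*p^2 + p + 8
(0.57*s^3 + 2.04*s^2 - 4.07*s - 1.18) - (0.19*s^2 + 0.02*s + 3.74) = 0.57*s^3 + 1.85*s^2 - 4.09*s - 4.92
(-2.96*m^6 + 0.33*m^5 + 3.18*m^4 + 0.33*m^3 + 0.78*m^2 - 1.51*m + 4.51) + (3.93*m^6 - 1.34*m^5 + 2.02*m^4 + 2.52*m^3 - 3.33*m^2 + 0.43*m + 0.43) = 0.97*m^6 - 1.01*m^5 + 5.2*m^4 + 2.85*m^3 - 2.55*m^2 - 1.08*m + 4.94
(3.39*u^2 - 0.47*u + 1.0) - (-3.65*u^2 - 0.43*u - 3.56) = 7.04*u^2 - 0.04*u + 4.56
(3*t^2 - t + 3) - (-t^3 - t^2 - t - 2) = t^3 + 4*t^2 + 5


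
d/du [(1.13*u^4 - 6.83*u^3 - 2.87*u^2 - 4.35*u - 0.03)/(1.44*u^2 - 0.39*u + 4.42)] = (3.2544*u^5 - 11.1573*u^4 + 25.3058*u^3 - 83.1825*u^2 - 25.2844*u - 19.2387)/(2.0736*u^4 - 1.1232*u^3 + 12.8817*u^2 - 3.4476*u + 19.5364)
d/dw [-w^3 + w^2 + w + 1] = -3*w^2 + 2*w + 1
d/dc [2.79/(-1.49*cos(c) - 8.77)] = -4.1571*sin(c)/(1.49*cos(c) + 8.77)^2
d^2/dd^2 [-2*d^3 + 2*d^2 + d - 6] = 4 - 12*d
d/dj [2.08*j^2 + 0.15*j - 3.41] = 4.16*j + 0.15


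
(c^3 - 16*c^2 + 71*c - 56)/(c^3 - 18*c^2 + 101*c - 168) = (c - 1)/(c - 3)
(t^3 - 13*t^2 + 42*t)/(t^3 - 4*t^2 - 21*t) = (t - 6)/(t + 3)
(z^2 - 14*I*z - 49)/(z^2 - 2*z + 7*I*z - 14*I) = (z^2 - 14*I*z - 49)/(z^2 + z*(-2 + 7*I) - 14*I)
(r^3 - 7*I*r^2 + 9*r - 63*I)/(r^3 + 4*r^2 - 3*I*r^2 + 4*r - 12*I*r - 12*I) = (r^2 - 4*I*r + 21)/(r^2 + 4*r + 4)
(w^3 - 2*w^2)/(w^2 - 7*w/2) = 2*w*(w - 2)/(2*w - 7)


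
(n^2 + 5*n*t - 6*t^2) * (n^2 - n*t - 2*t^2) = n^4 + 4*n^3*t - 13*n^2*t^2 - 4*n*t^3 + 12*t^4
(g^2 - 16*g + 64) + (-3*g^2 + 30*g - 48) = -2*g^2 + 14*g + 16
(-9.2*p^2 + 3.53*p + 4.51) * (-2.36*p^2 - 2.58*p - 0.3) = 21.712*p^4 + 15.4052*p^3 - 16.991*p^2 - 12.6948*p - 1.353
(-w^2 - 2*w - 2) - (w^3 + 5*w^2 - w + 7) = -w^3 - 6*w^2 - w - 9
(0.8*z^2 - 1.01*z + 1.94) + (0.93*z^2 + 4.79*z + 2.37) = 1.73*z^2 + 3.78*z + 4.31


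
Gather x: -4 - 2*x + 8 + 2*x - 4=0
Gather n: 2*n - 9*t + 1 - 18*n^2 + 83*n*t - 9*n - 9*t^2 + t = -18*n^2 + n*(83*t - 7) - 9*t^2 - 8*t + 1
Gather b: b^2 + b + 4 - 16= b^2 + b - 12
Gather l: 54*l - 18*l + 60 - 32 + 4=36*l + 32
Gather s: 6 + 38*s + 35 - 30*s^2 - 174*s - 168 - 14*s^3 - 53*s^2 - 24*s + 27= -14*s^3 - 83*s^2 - 160*s - 100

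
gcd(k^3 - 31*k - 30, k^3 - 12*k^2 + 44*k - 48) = k - 6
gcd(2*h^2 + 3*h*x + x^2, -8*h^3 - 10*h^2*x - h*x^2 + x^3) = 2*h^2 + 3*h*x + x^2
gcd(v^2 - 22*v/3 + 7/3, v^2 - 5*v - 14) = v - 7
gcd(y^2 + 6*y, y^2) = y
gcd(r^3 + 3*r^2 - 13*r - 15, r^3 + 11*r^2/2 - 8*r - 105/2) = r^2 + 2*r - 15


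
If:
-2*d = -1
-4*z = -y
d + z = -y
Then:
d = 1/2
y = -2/5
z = -1/10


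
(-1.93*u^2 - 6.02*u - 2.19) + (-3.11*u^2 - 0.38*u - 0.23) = -5.04*u^2 - 6.4*u - 2.42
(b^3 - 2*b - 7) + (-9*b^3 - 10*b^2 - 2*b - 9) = -8*b^3 - 10*b^2 - 4*b - 16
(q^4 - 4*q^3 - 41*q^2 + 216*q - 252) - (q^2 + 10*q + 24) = q^4 - 4*q^3 - 42*q^2 + 206*q - 276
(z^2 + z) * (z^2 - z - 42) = z^4 - 43*z^2 - 42*z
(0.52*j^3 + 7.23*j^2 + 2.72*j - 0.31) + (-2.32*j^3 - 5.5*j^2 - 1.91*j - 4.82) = -1.8*j^3 + 1.73*j^2 + 0.81*j - 5.13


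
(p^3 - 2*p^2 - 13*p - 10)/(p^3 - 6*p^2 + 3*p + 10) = (p + 2)/(p - 2)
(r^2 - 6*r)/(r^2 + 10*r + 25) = r*(r - 6)/(r^2 + 10*r + 25)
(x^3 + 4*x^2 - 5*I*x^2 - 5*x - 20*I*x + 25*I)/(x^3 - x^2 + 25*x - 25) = (x + 5)/(x + 5*I)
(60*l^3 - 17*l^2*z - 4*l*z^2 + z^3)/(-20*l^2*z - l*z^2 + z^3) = (-3*l + z)/z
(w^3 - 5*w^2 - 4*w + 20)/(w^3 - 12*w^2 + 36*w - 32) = (w^2 - 3*w - 10)/(w^2 - 10*w + 16)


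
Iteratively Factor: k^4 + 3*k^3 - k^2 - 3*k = (k)*(k^3 + 3*k^2 - k - 3) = k*(k + 1)*(k^2 + 2*k - 3) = k*(k + 1)*(k + 3)*(k - 1)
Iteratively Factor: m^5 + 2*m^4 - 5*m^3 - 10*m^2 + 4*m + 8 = (m - 1)*(m^4 + 3*m^3 - 2*m^2 - 12*m - 8) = (m - 1)*(m + 2)*(m^3 + m^2 - 4*m - 4) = (m - 1)*(m + 2)^2*(m^2 - m - 2) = (m - 2)*(m - 1)*(m + 2)^2*(m + 1)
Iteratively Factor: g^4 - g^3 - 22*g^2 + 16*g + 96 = (g - 4)*(g^3 + 3*g^2 - 10*g - 24) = (g - 4)*(g + 4)*(g^2 - g - 6) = (g - 4)*(g + 2)*(g + 4)*(g - 3)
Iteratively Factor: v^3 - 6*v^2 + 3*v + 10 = (v + 1)*(v^2 - 7*v + 10) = (v - 5)*(v + 1)*(v - 2)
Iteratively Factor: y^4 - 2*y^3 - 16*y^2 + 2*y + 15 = (y + 1)*(y^3 - 3*y^2 - 13*y + 15) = (y - 1)*(y + 1)*(y^2 - 2*y - 15) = (y - 1)*(y + 1)*(y + 3)*(y - 5)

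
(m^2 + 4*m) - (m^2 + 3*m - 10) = m + 10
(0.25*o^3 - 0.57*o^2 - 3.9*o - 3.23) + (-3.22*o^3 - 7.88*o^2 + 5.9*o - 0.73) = -2.97*o^3 - 8.45*o^2 + 2.0*o - 3.96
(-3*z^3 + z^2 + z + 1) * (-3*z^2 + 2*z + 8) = 9*z^5 - 9*z^4 - 25*z^3 + 7*z^2 + 10*z + 8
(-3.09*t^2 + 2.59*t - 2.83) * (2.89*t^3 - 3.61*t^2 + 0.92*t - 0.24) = -8.9301*t^5 + 18.64*t^4 - 20.3714*t^3 + 13.3407*t^2 - 3.2252*t + 0.6792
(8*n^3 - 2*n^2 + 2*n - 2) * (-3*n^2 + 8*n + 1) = -24*n^5 + 70*n^4 - 14*n^3 + 20*n^2 - 14*n - 2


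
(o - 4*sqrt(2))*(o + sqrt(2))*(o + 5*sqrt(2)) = o^3 + 2*sqrt(2)*o^2 - 38*o - 40*sqrt(2)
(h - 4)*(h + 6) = h^2 + 2*h - 24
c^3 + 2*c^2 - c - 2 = (c - 1)*(c + 1)*(c + 2)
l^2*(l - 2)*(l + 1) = l^4 - l^3 - 2*l^2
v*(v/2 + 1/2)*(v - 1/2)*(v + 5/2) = v^4/2 + 3*v^3/2 + 3*v^2/8 - 5*v/8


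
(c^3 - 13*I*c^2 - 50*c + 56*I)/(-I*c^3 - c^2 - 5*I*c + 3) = (-c^3 + 13*I*c^2 + 50*c - 56*I)/(I*c^3 + c^2 + 5*I*c - 3)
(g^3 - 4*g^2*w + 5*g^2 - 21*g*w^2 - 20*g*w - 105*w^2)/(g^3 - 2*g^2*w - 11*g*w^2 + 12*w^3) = (g^2 - 7*g*w + 5*g - 35*w)/(g^2 - 5*g*w + 4*w^2)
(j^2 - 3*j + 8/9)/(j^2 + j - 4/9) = (3*j - 8)/(3*j + 4)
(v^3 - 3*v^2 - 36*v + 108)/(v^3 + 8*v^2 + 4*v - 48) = (v^2 - 9*v + 18)/(v^2 + 2*v - 8)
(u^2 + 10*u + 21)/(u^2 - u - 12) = (u + 7)/(u - 4)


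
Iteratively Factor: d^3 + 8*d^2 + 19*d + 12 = (d + 3)*(d^2 + 5*d + 4) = (d + 1)*(d + 3)*(d + 4)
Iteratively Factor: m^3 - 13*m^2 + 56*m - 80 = (m - 4)*(m^2 - 9*m + 20) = (m - 4)^2*(m - 5)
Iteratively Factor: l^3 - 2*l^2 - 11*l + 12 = (l - 1)*(l^2 - l - 12) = (l - 1)*(l + 3)*(l - 4)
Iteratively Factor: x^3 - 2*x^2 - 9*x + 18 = (x - 3)*(x^2 + x - 6) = (x - 3)*(x - 2)*(x + 3)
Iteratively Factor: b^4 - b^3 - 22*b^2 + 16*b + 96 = (b - 4)*(b^3 + 3*b^2 - 10*b - 24) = (b - 4)*(b - 3)*(b^2 + 6*b + 8) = (b - 4)*(b - 3)*(b + 2)*(b + 4)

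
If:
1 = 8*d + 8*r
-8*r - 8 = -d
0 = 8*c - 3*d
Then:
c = 3/8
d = 1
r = -7/8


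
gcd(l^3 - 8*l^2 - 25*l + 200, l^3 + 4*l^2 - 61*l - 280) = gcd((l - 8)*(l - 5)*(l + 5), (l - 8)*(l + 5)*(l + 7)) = l^2 - 3*l - 40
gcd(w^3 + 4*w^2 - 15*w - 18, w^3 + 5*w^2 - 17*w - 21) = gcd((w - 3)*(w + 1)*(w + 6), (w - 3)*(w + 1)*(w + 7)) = w^2 - 2*w - 3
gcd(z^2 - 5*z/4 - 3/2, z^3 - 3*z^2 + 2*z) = z - 2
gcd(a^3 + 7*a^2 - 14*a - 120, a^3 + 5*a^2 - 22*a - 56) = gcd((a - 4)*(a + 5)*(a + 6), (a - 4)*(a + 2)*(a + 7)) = a - 4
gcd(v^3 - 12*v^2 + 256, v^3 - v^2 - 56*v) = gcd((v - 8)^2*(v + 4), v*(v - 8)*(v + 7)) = v - 8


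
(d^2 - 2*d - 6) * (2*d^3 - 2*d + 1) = 2*d^5 - 4*d^4 - 14*d^3 + 5*d^2 + 10*d - 6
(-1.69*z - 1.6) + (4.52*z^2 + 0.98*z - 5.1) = 4.52*z^2 - 0.71*z - 6.7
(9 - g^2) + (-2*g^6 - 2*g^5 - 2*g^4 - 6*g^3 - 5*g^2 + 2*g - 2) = -2*g^6 - 2*g^5 - 2*g^4 - 6*g^3 - 6*g^2 + 2*g + 7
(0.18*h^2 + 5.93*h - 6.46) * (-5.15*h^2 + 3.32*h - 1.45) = -0.927*h^4 - 29.9419*h^3 + 52.6956*h^2 - 30.0457*h + 9.367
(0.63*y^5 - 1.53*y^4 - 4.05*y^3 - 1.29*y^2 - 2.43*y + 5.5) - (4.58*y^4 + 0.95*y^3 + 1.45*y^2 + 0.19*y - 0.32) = 0.63*y^5 - 6.11*y^4 - 5.0*y^3 - 2.74*y^2 - 2.62*y + 5.82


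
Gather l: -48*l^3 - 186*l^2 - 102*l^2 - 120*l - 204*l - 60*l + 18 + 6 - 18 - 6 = -48*l^3 - 288*l^2 - 384*l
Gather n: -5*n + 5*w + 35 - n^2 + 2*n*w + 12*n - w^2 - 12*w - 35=-n^2 + n*(2*w + 7) - w^2 - 7*w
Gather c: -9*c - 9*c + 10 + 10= 20 - 18*c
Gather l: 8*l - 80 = 8*l - 80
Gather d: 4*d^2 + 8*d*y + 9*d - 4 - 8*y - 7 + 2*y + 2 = 4*d^2 + d*(8*y + 9) - 6*y - 9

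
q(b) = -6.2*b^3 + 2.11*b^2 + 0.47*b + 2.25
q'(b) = -18.6*b^2 + 4.22*b + 0.47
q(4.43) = -493.28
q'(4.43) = -345.86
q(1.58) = -16.19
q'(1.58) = -39.30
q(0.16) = 2.35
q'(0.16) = 0.67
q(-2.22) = 79.44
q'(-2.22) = -100.57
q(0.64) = 1.79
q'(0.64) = -4.45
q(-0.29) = 2.44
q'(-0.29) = -2.32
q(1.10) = -2.93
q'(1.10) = -17.39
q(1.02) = -1.65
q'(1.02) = -14.58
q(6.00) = -1258.17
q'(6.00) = -643.81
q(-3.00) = 187.23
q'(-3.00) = -179.59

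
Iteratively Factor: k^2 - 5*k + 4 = (k - 1)*(k - 4)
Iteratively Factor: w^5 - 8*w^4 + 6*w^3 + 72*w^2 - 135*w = (w)*(w^4 - 8*w^3 + 6*w^2 + 72*w - 135) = w*(w - 3)*(w^3 - 5*w^2 - 9*w + 45) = w*(w - 3)^2*(w^2 - 2*w - 15) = w*(w - 3)^2*(w + 3)*(w - 5)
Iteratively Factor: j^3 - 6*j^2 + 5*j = (j - 1)*(j^2 - 5*j) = (j - 5)*(j - 1)*(j)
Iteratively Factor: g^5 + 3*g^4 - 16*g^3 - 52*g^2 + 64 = (g + 2)*(g^4 + g^3 - 18*g^2 - 16*g + 32) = (g + 2)^2*(g^3 - g^2 - 16*g + 16) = (g + 2)^2*(g + 4)*(g^2 - 5*g + 4) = (g - 4)*(g + 2)^2*(g + 4)*(g - 1)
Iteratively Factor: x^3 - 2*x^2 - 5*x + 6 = (x + 2)*(x^2 - 4*x + 3) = (x - 3)*(x + 2)*(x - 1)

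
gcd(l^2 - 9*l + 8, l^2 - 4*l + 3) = l - 1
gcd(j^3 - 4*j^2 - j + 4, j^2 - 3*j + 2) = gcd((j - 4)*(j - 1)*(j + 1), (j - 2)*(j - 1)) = j - 1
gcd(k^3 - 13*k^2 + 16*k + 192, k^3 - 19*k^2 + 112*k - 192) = k^2 - 16*k + 64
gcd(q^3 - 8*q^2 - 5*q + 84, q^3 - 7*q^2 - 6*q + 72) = q^2 - q - 12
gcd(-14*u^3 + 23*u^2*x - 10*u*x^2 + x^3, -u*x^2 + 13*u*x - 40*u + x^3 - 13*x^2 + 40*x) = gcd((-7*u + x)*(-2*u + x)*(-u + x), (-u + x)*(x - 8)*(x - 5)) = -u + x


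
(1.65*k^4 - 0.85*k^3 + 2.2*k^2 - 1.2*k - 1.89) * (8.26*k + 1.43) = 13.629*k^5 - 4.6615*k^4 + 16.9565*k^3 - 6.766*k^2 - 17.3274*k - 2.7027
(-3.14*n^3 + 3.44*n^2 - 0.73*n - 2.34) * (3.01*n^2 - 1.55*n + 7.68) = -9.4514*n^5 + 15.2214*n^4 - 31.6445*n^3 + 20.5073*n^2 - 1.9794*n - 17.9712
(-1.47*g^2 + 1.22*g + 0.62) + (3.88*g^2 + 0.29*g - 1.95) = 2.41*g^2 + 1.51*g - 1.33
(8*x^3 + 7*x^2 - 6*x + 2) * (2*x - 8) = 16*x^4 - 50*x^3 - 68*x^2 + 52*x - 16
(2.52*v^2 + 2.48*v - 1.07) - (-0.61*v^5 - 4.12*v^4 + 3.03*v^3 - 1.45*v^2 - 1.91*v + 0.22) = 0.61*v^5 + 4.12*v^4 - 3.03*v^3 + 3.97*v^2 + 4.39*v - 1.29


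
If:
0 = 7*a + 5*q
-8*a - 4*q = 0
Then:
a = 0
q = 0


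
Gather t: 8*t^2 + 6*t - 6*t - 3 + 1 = 8*t^2 - 2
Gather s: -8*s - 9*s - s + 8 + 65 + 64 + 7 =144 - 18*s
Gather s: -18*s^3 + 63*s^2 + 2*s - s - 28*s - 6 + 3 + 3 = -18*s^3 + 63*s^2 - 27*s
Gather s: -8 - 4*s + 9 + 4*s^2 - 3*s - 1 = 4*s^2 - 7*s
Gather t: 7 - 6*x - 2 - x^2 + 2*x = -x^2 - 4*x + 5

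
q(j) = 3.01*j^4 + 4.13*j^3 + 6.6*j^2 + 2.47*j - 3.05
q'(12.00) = 22750.15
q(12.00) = 70528.99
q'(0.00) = 2.47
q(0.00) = -3.05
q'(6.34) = 3652.46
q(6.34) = 6193.61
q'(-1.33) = -21.50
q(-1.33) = 5.04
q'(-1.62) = -37.59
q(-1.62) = 13.44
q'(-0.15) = 0.73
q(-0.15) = -3.28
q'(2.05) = 185.33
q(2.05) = 118.49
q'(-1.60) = -36.25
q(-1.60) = 12.70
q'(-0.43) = -1.87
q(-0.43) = -3.12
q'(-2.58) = -155.88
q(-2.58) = 96.95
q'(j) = 12.04*j^3 + 12.39*j^2 + 13.2*j + 2.47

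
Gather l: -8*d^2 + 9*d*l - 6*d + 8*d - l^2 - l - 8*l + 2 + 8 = -8*d^2 + 2*d - l^2 + l*(9*d - 9) + 10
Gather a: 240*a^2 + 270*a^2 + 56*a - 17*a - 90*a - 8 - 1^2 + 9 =510*a^2 - 51*a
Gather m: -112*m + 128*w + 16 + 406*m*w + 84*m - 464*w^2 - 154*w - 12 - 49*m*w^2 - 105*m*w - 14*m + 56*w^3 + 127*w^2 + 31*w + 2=m*(-49*w^2 + 301*w - 42) + 56*w^3 - 337*w^2 + 5*w + 6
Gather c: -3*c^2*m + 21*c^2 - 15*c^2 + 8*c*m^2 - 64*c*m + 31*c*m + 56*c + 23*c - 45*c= c^2*(6 - 3*m) + c*(8*m^2 - 33*m + 34)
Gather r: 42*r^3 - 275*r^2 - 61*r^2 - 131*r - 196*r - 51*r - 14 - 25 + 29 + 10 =42*r^3 - 336*r^2 - 378*r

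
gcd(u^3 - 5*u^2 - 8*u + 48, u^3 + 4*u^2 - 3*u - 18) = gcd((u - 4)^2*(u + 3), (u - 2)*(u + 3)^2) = u + 3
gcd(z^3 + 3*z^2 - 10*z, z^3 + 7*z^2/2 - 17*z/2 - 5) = z^2 + 3*z - 10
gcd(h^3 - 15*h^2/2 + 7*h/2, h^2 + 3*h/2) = h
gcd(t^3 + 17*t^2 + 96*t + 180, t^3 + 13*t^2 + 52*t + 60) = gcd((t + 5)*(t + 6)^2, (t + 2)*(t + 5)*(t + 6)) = t^2 + 11*t + 30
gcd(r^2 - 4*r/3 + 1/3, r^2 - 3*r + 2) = r - 1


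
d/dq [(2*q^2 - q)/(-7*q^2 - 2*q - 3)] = (-11*q^2 - 12*q + 3)/(49*q^4 + 28*q^3 + 46*q^2 + 12*q + 9)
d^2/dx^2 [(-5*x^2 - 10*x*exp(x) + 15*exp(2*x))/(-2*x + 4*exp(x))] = (10*x^3 - 10*x^2*exp(x) + 45*x*exp(2*x) - 50*x*exp(x) - 30*exp(3*x) + 25*exp(x))*exp(x)/(x^3 - 6*x^2*exp(x) + 12*x*exp(2*x) - 8*exp(3*x))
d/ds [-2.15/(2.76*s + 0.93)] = 5.934/(2.76*s + 0.93)^2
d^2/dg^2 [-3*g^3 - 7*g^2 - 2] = -18*g - 14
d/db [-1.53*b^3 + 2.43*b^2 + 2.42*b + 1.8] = -4.59*b^2 + 4.86*b + 2.42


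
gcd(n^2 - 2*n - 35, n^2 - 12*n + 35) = n - 7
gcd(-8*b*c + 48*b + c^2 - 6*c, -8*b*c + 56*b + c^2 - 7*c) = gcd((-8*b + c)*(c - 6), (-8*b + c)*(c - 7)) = 8*b - c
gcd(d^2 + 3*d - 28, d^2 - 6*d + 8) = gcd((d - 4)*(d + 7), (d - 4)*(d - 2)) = d - 4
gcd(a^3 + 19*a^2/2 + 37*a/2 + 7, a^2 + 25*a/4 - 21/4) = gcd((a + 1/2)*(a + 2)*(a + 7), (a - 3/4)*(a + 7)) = a + 7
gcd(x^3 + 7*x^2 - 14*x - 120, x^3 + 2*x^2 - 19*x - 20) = x^2 + x - 20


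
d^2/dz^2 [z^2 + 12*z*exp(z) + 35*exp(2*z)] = 12*z*exp(z) + 140*exp(2*z) + 24*exp(z) + 2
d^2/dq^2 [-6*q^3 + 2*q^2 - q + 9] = 4 - 36*q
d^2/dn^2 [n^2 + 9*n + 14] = 2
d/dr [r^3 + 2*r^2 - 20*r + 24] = 3*r^2 + 4*r - 20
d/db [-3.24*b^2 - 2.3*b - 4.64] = -6.48*b - 2.3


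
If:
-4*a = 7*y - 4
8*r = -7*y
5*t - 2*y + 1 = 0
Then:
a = 1 - 7*y/4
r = -7*y/8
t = 2*y/5 - 1/5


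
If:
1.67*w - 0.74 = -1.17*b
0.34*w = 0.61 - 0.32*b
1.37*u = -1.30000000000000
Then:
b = 5.62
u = -0.95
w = -3.49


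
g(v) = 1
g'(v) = 0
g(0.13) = 1.00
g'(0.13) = 0.00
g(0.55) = 1.00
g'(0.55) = 0.00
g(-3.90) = 1.00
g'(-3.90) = 0.00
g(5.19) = 1.00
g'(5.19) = 0.00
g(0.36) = 1.00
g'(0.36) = 0.00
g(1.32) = 1.00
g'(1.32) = 0.00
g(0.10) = 1.00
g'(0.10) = 0.00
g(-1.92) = 1.00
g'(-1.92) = 0.00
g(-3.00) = 1.00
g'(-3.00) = 0.00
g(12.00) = 1.00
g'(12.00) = 0.00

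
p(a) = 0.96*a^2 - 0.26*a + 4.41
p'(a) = 1.92*a - 0.26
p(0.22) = 4.40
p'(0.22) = 0.16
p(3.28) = 13.89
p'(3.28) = 6.04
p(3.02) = 12.38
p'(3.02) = 5.54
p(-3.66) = 18.22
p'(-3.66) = -7.29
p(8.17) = 66.36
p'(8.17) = 15.43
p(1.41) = 5.95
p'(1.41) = 2.45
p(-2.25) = 9.86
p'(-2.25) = -4.58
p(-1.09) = 5.83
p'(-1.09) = -2.35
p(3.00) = 12.27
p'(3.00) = 5.50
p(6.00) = 37.41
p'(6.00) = 11.26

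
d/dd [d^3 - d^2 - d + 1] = 3*d^2 - 2*d - 1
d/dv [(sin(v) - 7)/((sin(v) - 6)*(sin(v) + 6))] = (14*sin(v) + cos(v)^2 - 37)*cos(v)/((sin(v) - 6)^2*(sin(v) + 6)^2)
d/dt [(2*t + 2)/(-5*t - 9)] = -8/(5*t + 9)^2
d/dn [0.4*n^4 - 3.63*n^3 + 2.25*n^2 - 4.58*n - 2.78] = 1.6*n^3 - 10.89*n^2 + 4.5*n - 4.58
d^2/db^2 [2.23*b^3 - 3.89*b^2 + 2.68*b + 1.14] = 13.38*b - 7.78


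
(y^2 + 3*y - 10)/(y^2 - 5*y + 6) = (y + 5)/(y - 3)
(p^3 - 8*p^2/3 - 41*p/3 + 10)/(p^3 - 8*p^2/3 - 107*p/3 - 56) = (3*p^2 - 17*p + 10)/(3*p^2 - 17*p - 56)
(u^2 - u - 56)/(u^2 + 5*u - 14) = (u - 8)/(u - 2)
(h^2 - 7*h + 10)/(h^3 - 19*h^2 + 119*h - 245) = (h - 2)/(h^2 - 14*h + 49)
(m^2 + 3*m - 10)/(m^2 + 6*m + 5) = (m - 2)/(m + 1)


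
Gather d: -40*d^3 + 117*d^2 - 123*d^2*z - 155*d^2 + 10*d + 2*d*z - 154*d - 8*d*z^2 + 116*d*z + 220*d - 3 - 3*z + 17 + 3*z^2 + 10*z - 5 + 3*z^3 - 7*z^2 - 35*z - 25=-40*d^3 + d^2*(-123*z - 38) + d*(-8*z^2 + 118*z + 76) + 3*z^3 - 4*z^2 - 28*z - 16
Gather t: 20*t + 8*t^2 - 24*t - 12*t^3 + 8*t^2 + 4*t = -12*t^3 + 16*t^2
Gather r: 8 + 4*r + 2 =4*r + 10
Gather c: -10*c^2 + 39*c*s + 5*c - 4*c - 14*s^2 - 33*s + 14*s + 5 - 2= -10*c^2 + c*(39*s + 1) - 14*s^2 - 19*s + 3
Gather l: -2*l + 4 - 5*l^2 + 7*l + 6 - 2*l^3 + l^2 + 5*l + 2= -2*l^3 - 4*l^2 + 10*l + 12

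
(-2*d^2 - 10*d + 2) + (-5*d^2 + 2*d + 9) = -7*d^2 - 8*d + 11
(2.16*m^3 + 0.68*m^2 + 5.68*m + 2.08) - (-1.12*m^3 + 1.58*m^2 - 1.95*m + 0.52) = 3.28*m^3 - 0.9*m^2 + 7.63*m + 1.56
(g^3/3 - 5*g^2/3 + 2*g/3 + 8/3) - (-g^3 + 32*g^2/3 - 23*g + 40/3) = 4*g^3/3 - 37*g^2/3 + 71*g/3 - 32/3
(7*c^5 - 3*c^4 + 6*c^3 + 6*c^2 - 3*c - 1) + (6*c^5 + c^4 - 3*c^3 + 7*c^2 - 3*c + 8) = 13*c^5 - 2*c^4 + 3*c^3 + 13*c^2 - 6*c + 7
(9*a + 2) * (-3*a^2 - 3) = -27*a^3 - 6*a^2 - 27*a - 6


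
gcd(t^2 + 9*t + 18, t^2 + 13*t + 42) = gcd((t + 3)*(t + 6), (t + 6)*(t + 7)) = t + 6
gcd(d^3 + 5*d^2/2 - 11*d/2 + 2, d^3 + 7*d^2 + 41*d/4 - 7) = d^2 + 7*d/2 - 2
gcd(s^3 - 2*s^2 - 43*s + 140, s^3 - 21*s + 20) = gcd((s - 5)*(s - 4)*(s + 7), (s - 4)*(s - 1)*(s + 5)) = s - 4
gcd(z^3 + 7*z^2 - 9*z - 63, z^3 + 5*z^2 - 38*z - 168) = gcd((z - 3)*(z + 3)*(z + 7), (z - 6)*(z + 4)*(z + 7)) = z + 7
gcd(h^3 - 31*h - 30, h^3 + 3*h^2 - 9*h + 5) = h + 5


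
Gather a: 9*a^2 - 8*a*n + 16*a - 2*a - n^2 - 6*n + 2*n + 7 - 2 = 9*a^2 + a*(14 - 8*n) - n^2 - 4*n + 5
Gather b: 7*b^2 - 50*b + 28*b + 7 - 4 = 7*b^2 - 22*b + 3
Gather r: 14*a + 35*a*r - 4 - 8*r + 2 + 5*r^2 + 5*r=14*a + 5*r^2 + r*(35*a - 3) - 2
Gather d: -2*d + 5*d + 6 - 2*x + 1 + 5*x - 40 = 3*d + 3*x - 33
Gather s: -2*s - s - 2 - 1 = -3*s - 3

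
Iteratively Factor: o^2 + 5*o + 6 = (o + 2)*(o + 3)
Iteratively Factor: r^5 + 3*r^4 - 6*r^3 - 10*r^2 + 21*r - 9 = (r - 1)*(r^4 + 4*r^3 - 2*r^2 - 12*r + 9) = (r - 1)^2*(r^3 + 5*r^2 + 3*r - 9) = (r - 1)^3*(r^2 + 6*r + 9) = (r - 1)^3*(r + 3)*(r + 3)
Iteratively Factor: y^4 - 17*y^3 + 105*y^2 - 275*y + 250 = (y - 5)*(y^3 - 12*y^2 + 45*y - 50) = (y - 5)^2*(y^2 - 7*y + 10) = (y - 5)^2*(y - 2)*(y - 5)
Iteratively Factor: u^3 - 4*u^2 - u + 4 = (u + 1)*(u^2 - 5*u + 4) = (u - 1)*(u + 1)*(u - 4)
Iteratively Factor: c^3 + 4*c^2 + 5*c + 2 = (c + 2)*(c^2 + 2*c + 1) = (c + 1)*(c + 2)*(c + 1)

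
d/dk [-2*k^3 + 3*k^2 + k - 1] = -6*k^2 + 6*k + 1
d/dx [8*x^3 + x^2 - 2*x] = 24*x^2 + 2*x - 2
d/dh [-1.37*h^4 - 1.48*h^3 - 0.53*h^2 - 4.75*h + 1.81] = -5.48*h^3 - 4.44*h^2 - 1.06*h - 4.75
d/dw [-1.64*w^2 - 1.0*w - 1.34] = -3.28*w - 1.0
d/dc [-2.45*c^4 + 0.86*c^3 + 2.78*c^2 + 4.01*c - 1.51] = -9.8*c^3 + 2.58*c^2 + 5.56*c + 4.01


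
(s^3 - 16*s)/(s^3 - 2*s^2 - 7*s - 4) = s*(s + 4)/(s^2 + 2*s + 1)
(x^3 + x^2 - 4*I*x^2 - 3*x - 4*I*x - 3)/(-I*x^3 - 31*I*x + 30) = (I*x^3 + x^2*(4 + I) + x*(4 - 3*I) - 3*I)/(x^3 + 31*x + 30*I)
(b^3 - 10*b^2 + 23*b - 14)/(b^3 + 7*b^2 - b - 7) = (b^2 - 9*b + 14)/(b^2 + 8*b + 7)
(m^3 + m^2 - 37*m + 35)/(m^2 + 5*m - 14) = (m^2 - 6*m + 5)/(m - 2)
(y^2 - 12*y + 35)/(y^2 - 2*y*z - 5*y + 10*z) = (y - 7)/(y - 2*z)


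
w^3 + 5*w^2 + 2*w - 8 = (w - 1)*(w + 2)*(w + 4)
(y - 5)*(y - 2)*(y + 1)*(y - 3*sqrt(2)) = y^4 - 6*y^3 - 3*sqrt(2)*y^3 + 3*y^2 + 18*sqrt(2)*y^2 - 9*sqrt(2)*y + 10*y - 30*sqrt(2)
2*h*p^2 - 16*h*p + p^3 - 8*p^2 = p*(2*h + p)*(p - 8)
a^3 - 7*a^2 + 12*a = a*(a - 4)*(a - 3)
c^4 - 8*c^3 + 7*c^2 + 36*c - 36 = (c - 6)*(c - 3)*(c - 1)*(c + 2)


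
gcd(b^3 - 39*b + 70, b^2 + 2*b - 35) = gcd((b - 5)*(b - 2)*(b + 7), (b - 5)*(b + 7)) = b^2 + 2*b - 35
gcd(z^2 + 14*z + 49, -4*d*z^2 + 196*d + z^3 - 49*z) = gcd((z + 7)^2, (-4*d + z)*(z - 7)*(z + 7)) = z + 7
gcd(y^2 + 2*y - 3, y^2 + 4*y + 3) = y + 3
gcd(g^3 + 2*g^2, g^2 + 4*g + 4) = g + 2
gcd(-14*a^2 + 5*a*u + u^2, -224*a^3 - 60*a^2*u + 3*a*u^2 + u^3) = 7*a + u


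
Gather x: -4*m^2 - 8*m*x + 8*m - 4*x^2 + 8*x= -4*m^2 + 8*m - 4*x^2 + x*(8 - 8*m)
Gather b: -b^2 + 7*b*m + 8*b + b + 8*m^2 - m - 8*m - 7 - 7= -b^2 + b*(7*m + 9) + 8*m^2 - 9*m - 14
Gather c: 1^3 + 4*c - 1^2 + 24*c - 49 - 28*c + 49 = 0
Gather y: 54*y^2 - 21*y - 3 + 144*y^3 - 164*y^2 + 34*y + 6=144*y^3 - 110*y^2 + 13*y + 3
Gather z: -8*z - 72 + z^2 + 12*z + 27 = z^2 + 4*z - 45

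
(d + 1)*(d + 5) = d^2 + 6*d + 5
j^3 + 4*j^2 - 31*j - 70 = (j - 5)*(j + 2)*(j + 7)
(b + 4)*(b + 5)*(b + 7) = b^3 + 16*b^2 + 83*b + 140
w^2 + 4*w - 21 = (w - 3)*(w + 7)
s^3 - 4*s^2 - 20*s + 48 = (s - 6)*(s - 2)*(s + 4)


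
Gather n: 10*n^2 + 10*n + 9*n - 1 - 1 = 10*n^2 + 19*n - 2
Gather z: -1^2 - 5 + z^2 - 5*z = z^2 - 5*z - 6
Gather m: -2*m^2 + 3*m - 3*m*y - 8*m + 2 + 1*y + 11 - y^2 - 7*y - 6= -2*m^2 + m*(-3*y - 5) - y^2 - 6*y + 7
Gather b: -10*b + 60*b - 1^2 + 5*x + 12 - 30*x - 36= 50*b - 25*x - 25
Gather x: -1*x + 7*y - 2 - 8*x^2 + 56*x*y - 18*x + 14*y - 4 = -8*x^2 + x*(56*y - 19) + 21*y - 6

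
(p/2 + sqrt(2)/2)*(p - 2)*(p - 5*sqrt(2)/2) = p^3/2 - 3*sqrt(2)*p^2/4 - p^2 - 5*p/2 + 3*sqrt(2)*p/2 + 5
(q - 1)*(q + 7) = q^2 + 6*q - 7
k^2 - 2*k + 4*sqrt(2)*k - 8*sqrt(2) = (k - 2)*(k + 4*sqrt(2))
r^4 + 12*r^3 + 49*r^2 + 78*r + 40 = (r + 1)*(r + 2)*(r + 4)*(r + 5)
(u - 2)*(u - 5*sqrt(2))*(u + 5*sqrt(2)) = u^3 - 2*u^2 - 50*u + 100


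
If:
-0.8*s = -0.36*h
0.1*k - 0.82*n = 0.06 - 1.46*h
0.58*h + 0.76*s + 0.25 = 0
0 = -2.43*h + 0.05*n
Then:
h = -0.27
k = -103.50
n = -13.18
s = -0.12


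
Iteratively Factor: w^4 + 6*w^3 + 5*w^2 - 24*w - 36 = (w - 2)*(w^3 + 8*w^2 + 21*w + 18) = (w - 2)*(w + 3)*(w^2 + 5*w + 6) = (w - 2)*(w + 3)^2*(w + 2)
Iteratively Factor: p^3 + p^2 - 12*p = (p - 3)*(p^2 + 4*p) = (p - 3)*(p + 4)*(p)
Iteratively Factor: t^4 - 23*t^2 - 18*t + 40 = (t - 5)*(t^3 + 5*t^2 + 2*t - 8) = (t - 5)*(t + 2)*(t^2 + 3*t - 4) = (t - 5)*(t + 2)*(t + 4)*(t - 1)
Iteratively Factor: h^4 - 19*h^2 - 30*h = (h)*(h^3 - 19*h - 30) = h*(h + 3)*(h^2 - 3*h - 10) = h*(h - 5)*(h + 3)*(h + 2)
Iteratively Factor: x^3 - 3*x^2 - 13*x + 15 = (x - 1)*(x^2 - 2*x - 15) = (x - 1)*(x + 3)*(x - 5)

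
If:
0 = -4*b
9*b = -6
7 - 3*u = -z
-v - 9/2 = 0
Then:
No Solution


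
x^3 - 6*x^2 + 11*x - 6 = (x - 3)*(x - 2)*(x - 1)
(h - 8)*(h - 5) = h^2 - 13*h + 40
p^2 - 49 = (p - 7)*(p + 7)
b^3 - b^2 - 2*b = b*(b - 2)*(b + 1)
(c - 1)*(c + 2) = c^2 + c - 2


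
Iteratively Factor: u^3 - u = (u + 1)*(u^2 - u) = (u - 1)*(u + 1)*(u)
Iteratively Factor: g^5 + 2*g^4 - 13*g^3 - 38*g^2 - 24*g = (g + 2)*(g^4 - 13*g^2 - 12*g) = g*(g + 2)*(g^3 - 13*g - 12) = g*(g + 2)*(g + 3)*(g^2 - 3*g - 4) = g*(g + 1)*(g + 2)*(g + 3)*(g - 4)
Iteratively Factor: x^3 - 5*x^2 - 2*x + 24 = (x - 4)*(x^2 - x - 6) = (x - 4)*(x - 3)*(x + 2)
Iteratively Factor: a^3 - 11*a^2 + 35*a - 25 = (a - 5)*(a^2 - 6*a + 5) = (a - 5)*(a - 1)*(a - 5)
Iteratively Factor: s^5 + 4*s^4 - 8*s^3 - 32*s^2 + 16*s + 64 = (s + 4)*(s^4 - 8*s^2 + 16) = (s + 2)*(s + 4)*(s^3 - 2*s^2 - 4*s + 8) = (s + 2)^2*(s + 4)*(s^2 - 4*s + 4) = (s - 2)*(s + 2)^2*(s + 4)*(s - 2)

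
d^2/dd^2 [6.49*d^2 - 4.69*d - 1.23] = 12.9800000000000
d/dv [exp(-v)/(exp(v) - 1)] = (1 - 2*exp(v))*exp(-v)/(exp(2*v) - 2*exp(v) + 1)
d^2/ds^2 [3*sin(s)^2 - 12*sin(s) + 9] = 12*sin(s) + 6*cos(2*s)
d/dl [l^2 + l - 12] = 2*l + 1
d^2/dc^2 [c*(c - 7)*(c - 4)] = 6*c - 22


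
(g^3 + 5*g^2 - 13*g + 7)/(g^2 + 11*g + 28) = (g^2 - 2*g + 1)/(g + 4)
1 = 1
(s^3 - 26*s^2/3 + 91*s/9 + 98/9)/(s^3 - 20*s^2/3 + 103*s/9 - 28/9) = (3*s^2 - 19*s - 14)/(3*s^2 - 13*s + 4)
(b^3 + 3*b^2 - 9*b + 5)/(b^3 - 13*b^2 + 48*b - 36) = (b^2 + 4*b - 5)/(b^2 - 12*b + 36)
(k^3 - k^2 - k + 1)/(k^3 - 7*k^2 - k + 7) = (k - 1)/(k - 7)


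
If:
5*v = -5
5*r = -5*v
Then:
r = 1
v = -1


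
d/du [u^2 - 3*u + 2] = 2*u - 3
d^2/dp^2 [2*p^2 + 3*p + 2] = 4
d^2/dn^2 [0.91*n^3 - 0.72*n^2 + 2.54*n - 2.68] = 5.46*n - 1.44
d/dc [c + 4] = 1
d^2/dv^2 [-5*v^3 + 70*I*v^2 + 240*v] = -30*v + 140*I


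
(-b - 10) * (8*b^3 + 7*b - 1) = -8*b^4 - 80*b^3 - 7*b^2 - 69*b + 10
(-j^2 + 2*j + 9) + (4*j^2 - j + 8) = 3*j^2 + j + 17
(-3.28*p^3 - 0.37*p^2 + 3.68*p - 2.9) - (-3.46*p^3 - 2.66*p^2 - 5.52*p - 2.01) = 0.18*p^3 + 2.29*p^2 + 9.2*p - 0.89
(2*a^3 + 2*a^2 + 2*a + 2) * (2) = 4*a^3 + 4*a^2 + 4*a + 4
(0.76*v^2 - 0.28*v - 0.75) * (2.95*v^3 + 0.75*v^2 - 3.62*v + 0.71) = 2.242*v^5 - 0.256*v^4 - 5.1737*v^3 + 0.9907*v^2 + 2.5162*v - 0.5325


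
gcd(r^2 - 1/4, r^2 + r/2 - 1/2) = r - 1/2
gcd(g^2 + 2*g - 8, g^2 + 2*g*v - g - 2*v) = 1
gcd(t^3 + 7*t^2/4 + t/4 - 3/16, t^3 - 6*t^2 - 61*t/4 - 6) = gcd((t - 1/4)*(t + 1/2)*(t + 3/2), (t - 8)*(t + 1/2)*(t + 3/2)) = t^2 + 2*t + 3/4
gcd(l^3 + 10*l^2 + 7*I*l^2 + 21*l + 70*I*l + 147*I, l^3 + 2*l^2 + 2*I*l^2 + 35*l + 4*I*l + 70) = l + 7*I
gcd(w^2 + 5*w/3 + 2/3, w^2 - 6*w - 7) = w + 1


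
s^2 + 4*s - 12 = (s - 2)*(s + 6)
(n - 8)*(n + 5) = n^2 - 3*n - 40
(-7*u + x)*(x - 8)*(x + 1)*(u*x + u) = -7*u^2*x^3 + 42*u^2*x^2 + 105*u^2*x + 56*u^2 + u*x^4 - 6*u*x^3 - 15*u*x^2 - 8*u*x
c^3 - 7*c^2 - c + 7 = (c - 7)*(c - 1)*(c + 1)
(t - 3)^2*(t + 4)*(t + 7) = t^4 + 5*t^3 - 29*t^2 - 69*t + 252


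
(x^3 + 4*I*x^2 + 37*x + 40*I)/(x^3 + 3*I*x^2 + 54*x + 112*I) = (x^2 - 4*I*x + 5)/(x^2 - 5*I*x + 14)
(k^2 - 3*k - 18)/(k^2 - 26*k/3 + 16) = 3*(k + 3)/(3*k - 8)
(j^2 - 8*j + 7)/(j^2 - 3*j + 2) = (j - 7)/(j - 2)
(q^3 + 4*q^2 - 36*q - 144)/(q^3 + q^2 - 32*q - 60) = (q^2 + 10*q + 24)/(q^2 + 7*q + 10)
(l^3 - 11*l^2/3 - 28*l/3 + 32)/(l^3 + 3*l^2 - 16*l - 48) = (l - 8/3)/(l + 4)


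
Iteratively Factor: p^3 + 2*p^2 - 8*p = (p)*(p^2 + 2*p - 8) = p*(p + 4)*(p - 2)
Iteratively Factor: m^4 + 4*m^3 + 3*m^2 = (m)*(m^3 + 4*m^2 + 3*m) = m*(m + 1)*(m^2 + 3*m) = m^2*(m + 1)*(m + 3)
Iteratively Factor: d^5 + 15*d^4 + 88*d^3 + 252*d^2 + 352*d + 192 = (d + 2)*(d^4 + 13*d^3 + 62*d^2 + 128*d + 96) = (d + 2)*(d + 4)*(d^3 + 9*d^2 + 26*d + 24) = (d + 2)*(d + 4)^2*(d^2 + 5*d + 6) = (d + 2)^2*(d + 4)^2*(d + 3)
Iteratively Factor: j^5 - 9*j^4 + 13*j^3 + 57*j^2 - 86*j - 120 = (j - 5)*(j^4 - 4*j^3 - 7*j^2 + 22*j + 24) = (j - 5)*(j + 2)*(j^3 - 6*j^2 + 5*j + 12) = (j - 5)*(j - 3)*(j + 2)*(j^2 - 3*j - 4) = (j - 5)*(j - 3)*(j + 1)*(j + 2)*(j - 4)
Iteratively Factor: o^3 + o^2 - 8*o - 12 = (o + 2)*(o^2 - o - 6) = (o + 2)^2*(o - 3)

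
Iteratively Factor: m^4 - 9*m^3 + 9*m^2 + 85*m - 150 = (m - 5)*(m^3 - 4*m^2 - 11*m + 30) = (m - 5)*(m + 3)*(m^2 - 7*m + 10) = (m - 5)^2*(m + 3)*(m - 2)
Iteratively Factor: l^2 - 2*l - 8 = (l - 4)*(l + 2)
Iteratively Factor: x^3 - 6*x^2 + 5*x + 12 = (x - 4)*(x^2 - 2*x - 3) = (x - 4)*(x - 3)*(x + 1)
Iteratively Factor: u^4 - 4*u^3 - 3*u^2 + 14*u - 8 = (u + 2)*(u^3 - 6*u^2 + 9*u - 4) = (u - 1)*(u + 2)*(u^2 - 5*u + 4) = (u - 4)*(u - 1)*(u + 2)*(u - 1)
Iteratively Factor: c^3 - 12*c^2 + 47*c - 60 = (c - 4)*(c^2 - 8*c + 15) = (c - 4)*(c - 3)*(c - 5)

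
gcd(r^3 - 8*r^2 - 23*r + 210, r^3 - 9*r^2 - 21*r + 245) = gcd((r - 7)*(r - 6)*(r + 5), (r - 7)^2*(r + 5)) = r^2 - 2*r - 35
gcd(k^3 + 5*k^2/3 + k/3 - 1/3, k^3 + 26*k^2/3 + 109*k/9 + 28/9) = 1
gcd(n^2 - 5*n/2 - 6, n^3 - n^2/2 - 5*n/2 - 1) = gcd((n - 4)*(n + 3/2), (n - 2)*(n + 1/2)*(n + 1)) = 1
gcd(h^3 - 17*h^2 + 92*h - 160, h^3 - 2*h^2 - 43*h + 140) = h^2 - 9*h + 20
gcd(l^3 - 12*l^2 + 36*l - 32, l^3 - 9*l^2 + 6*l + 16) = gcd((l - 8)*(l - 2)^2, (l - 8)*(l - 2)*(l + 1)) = l^2 - 10*l + 16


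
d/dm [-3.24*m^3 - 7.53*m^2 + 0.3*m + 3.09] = -9.72*m^2 - 15.06*m + 0.3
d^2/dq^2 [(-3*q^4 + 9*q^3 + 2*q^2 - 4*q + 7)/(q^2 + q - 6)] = 2*(-3*q^6 - 9*q^5 + 45*q^4 + 201*q^3 - 753*q^2 + 921*q + 97)/(q^6 + 3*q^5 - 15*q^4 - 35*q^3 + 90*q^2 + 108*q - 216)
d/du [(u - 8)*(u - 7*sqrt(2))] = 2*u - 7*sqrt(2) - 8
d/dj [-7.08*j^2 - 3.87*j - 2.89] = -14.16*j - 3.87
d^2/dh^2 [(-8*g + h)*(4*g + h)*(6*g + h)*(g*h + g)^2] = g^2*(-384*g^3 - 336*g^2*h - 224*g^2 + 24*g*h^2 + 24*g*h + 4*g + 20*h^3 + 24*h^2 + 6*h)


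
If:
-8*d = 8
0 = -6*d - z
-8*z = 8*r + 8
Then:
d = -1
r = -7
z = 6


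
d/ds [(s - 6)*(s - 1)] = 2*s - 7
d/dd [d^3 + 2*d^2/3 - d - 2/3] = 3*d^2 + 4*d/3 - 1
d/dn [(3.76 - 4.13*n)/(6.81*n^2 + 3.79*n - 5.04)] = (28.1253*n^2 - 51.2112*n + 6.5648)/(46.3761*n^4 + 51.6198*n^3 - 54.2807*n^2 - 38.2032*n + 25.4016)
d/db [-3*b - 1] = -3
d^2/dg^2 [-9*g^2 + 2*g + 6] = -18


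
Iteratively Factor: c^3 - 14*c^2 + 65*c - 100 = (c - 4)*(c^2 - 10*c + 25) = (c - 5)*(c - 4)*(c - 5)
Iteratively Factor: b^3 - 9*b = (b + 3)*(b^2 - 3*b) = b*(b + 3)*(b - 3)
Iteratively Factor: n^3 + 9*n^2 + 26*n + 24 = (n + 3)*(n^2 + 6*n + 8) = (n + 3)*(n + 4)*(n + 2)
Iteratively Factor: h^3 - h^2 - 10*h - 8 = (h - 4)*(h^2 + 3*h + 2) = (h - 4)*(h + 2)*(h + 1)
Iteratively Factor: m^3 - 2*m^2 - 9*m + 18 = (m + 3)*(m^2 - 5*m + 6) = (m - 2)*(m + 3)*(m - 3)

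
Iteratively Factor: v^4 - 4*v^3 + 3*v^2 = (v - 1)*(v^3 - 3*v^2) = v*(v - 1)*(v^2 - 3*v) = v*(v - 3)*(v - 1)*(v)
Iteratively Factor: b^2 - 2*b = (b)*(b - 2)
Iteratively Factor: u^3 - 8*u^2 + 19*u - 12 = (u - 1)*(u^2 - 7*u + 12) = (u - 3)*(u - 1)*(u - 4)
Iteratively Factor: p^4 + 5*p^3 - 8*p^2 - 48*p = (p + 4)*(p^3 + p^2 - 12*p) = (p + 4)^2*(p^2 - 3*p) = (p - 3)*(p + 4)^2*(p)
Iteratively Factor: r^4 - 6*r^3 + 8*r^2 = (r)*(r^3 - 6*r^2 + 8*r) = r*(r - 2)*(r^2 - 4*r) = r*(r - 4)*(r - 2)*(r)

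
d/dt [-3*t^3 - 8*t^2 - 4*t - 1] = -9*t^2 - 16*t - 4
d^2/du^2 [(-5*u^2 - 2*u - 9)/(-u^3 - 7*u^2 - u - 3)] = 2*(5*u^6 + 6*u^5 + 81*u^4 + 460*u^3 + 999*u^2 - 18*u - 141)/(u^9 + 21*u^8 + 150*u^7 + 394*u^6 + 276*u^5 + 480*u^4 + 154*u^3 + 198*u^2 + 27*u + 27)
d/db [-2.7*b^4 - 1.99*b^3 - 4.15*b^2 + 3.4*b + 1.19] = -10.8*b^3 - 5.97*b^2 - 8.3*b + 3.4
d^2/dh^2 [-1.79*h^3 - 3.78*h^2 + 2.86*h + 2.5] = -10.74*h - 7.56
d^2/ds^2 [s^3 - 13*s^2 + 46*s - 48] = 6*s - 26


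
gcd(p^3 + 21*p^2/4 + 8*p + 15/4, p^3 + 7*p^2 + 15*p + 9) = p^2 + 4*p + 3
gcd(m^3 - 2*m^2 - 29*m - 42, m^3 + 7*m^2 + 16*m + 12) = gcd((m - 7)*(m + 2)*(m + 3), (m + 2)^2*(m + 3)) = m^2 + 5*m + 6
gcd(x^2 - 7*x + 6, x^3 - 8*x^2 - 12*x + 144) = x - 6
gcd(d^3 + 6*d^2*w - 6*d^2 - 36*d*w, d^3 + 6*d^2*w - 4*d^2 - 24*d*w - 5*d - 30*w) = d + 6*w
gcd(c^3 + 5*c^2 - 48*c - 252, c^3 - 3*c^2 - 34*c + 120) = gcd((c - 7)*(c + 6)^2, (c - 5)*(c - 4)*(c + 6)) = c + 6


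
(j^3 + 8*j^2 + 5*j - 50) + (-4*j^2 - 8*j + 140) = j^3 + 4*j^2 - 3*j + 90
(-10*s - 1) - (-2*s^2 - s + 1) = 2*s^2 - 9*s - 2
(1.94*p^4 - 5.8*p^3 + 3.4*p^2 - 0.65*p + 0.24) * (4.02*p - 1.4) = 7.7988*p^5 - 26.032*p^4 + 21.788*p^3 - 7.373*p^2 + 1.8748*p - 0.336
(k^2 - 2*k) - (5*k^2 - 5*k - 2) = -4*k^2 + 3*k + 2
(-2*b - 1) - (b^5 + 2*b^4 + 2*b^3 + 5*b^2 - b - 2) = -b^5 - 2*b^4 - 2*b^3 - 5*b^2 - b + 1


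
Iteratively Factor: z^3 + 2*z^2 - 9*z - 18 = (z + 2)*(z^2 - 9) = (z + 2)*(z + 3)*(z - 3)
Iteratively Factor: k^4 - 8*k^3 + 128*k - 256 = (k - 4)*(k^3 - 4*k^2 - 16*k + 64) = (k - 4)*(k + 4)*(k^2 - 8*k + 16) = (k - 4)^2*(k + 4)*(k - 4)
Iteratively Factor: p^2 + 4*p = (p + 4)*(p)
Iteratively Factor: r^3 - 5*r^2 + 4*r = (r)*(r^2 - 5*r + 4) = r*(r - 1)*(r - 4)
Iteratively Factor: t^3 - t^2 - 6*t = (t - 3)*(t^2 + 2*t) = t*(t - 3)*(t + 2)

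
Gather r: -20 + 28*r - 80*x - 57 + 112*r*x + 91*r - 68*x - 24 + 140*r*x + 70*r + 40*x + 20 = r*(252*x + 189) - 108*x - 81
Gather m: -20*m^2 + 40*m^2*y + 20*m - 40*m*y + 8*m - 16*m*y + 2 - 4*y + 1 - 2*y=m^2*(40*y - 20) + m*(28 - 56*y) - 6*y + 3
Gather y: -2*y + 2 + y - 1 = 1 - y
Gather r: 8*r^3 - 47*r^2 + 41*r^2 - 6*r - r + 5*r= 8*r^3 - 6*r^2 - 2*r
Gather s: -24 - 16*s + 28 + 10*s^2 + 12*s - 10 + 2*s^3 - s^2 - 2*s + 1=2*s^3 + 9*s^2 - 6*s - 5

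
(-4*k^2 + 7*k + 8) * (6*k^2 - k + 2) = -24*k^4 + 46*k^3 + 33*k^2 + 6*k + 16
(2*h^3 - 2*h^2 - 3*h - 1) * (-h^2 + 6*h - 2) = -2*h^5 + 14*h^4 - 13*h^3 - 13*h^2 + 2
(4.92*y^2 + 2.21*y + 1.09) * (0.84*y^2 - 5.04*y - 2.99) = 4.1328*y^4 - 22.9404*y^3 - 24.9336*y^2 - 12.1015*y - 3.2591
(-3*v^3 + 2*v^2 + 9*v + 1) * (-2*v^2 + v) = 6*v^5 - 7*v^4 - 16*v^3 + 7*v^2 + v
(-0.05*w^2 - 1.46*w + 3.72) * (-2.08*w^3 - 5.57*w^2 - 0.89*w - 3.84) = 0.104*w^5 + 3.3153*w^4 + 0.4391*w^3 - 19.229*w^2 + 2.2956*w - 14.2848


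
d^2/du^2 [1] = 0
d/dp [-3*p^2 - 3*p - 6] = -6*p - 3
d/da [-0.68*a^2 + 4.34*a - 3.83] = 4.34 - 1.36*a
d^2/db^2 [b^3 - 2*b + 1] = 6*b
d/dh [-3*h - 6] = -3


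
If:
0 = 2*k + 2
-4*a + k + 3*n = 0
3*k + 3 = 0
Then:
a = 3*n/4 - 1/4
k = -1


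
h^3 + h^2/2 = h^2*(h + 1/2)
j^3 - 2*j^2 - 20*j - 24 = (j - 6)*(j + 2)^2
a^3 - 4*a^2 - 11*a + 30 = (a - 5)*(a - 2)*(a + 3)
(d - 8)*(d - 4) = d^2 - 12*d + 32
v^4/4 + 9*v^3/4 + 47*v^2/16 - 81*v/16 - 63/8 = (v/4 + 1/2)*(v - 3/2)*(v + 3/2)*(v + 7)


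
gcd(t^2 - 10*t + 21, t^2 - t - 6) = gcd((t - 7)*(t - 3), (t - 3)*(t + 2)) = t - 3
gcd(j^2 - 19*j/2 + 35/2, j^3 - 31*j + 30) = 1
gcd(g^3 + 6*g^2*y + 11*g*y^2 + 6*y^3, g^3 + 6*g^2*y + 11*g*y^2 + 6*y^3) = g^3 + 6*g^2*y + 11*g*y^2 + 6*y^3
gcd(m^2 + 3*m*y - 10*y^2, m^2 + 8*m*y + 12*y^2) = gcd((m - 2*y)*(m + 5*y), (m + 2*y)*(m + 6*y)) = 1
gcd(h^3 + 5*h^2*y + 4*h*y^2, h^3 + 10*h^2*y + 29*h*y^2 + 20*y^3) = h^2 + 5*h*y + 4*y^2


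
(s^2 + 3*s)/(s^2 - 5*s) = (s + 3)/(s - 5)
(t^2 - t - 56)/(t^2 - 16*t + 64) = (t + 7)/(t - 8)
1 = 1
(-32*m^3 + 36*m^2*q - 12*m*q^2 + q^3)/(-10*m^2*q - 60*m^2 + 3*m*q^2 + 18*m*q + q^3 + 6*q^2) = (16*m^2 - 10*m*q + q^2)/(5*m*q + 30*m + q^2 + 6*q)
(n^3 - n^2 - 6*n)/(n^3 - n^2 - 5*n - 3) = n*(n + 2)/(n^2 + 2*n + 1)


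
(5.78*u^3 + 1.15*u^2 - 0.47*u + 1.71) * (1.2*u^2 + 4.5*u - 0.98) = 6.936*u^5 + 27.39*u^4 - 1.0534*u^3 - 1.19*u^2 + 8.1556*u - 1.6758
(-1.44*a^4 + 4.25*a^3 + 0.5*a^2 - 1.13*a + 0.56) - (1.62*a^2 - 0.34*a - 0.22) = -1.44*a^4 + 4.25*a^3 - 1.12*a^2 - 0.79*a + 0.78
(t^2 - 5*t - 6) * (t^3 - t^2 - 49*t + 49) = t^5 - 6*t^4 - 50*t^3 + 300*t^2 + 49*t - 294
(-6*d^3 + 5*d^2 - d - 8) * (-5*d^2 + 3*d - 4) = 30*d^5 - 43*d^4 + 44*d^3 + 17*d^2 - 20*d + 32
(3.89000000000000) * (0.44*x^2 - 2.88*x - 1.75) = 1.7116*x^2 - 11.2032*x - 6.8075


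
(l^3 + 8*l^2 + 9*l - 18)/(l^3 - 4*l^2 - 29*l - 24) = (l^2 + 5*l - 6)/(l^2 - 7*l - 8)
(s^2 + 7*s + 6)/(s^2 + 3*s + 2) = (s + 6)/(s + 2)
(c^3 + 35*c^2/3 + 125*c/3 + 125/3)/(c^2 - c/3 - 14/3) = (3*c^3 + 35*c^2 + 125*c + 125)/(3*c^2 - c - 14)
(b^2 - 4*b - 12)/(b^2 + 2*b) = (b - 6)/b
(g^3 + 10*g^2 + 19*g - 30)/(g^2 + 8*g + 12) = (g^2 + 4*g - 5)/(g + 2)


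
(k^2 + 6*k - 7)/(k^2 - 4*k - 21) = (-k^2 - 6*k + 7)/(-k^2 + 4*k + 21)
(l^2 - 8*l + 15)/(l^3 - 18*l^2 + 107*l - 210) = (l - 3)/(l^2 - 13*l + 42)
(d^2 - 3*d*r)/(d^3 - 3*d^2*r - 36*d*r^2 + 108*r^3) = d/(d^2 - 36*r^2)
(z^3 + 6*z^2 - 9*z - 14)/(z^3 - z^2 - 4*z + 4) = (z^2 + 8*z + 7)/(z^2 + z - 2)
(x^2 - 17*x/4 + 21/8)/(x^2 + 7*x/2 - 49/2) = (x - 3/4)/(x + 7)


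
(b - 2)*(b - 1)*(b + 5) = b^3 + 2*b^2 - 13*b + 10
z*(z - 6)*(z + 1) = z^3 - 5*z^2 - 6*z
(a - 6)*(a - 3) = a^2 - 9*a + 18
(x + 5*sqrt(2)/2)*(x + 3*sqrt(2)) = x^2 + 11*sqrt(2)*x/2 + 15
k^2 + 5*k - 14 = (k - 2)*(k + 7)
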